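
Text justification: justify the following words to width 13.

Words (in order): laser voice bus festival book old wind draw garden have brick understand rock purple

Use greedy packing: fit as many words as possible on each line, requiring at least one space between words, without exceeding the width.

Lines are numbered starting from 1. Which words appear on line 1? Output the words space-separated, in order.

Answer: laser voice

Derivation:
Line 1: ['laser', 'voice'] (min_width=11, slack=2)
Line 2: ['bus', 'festival'] (min_width=12, slack=1)
Line 3: ['book', 'old', 'wind'] (min_width=13, slack=0)
Line 4: ['draw', 'garden'] (min_width=11, slack=2)
Line 5: ['have', 'brick'] (min_width=10, slack=3)
Line 6: ['understand'] (min_width=10, slack=3)
Line 7: ['rock', 'purple'] (min_width=11, slack=2)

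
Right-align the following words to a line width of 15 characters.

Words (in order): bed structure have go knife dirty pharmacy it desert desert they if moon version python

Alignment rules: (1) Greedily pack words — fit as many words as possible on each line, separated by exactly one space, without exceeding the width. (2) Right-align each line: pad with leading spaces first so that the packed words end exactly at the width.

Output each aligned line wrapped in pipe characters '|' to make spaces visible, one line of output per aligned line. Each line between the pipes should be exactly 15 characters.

Line 1: ['bed', 'structure'] (min_width=13, slack=2)
Line 2: ['have', 'go', 'knife'] (min_width=13, slack=2)
Line 3: ['dirty', 'pharmacy'] (min_width=14, slack=1)
Line 4: ['it', 'desert'] (min_width=9, slack=6)
Line 5: ['desert', 'they', 'if'] (min_width=14, slack=1)
Line 6: ['moon', 'version'] (min_width=12, slack=3)
Line 7: ['python'] (min_width=6, slack=9)

Answer: |  bed structure|
|  have go knife|
| dirty pharmacy|
|      it desert|
| desert they if|
|   moon version|
|         python|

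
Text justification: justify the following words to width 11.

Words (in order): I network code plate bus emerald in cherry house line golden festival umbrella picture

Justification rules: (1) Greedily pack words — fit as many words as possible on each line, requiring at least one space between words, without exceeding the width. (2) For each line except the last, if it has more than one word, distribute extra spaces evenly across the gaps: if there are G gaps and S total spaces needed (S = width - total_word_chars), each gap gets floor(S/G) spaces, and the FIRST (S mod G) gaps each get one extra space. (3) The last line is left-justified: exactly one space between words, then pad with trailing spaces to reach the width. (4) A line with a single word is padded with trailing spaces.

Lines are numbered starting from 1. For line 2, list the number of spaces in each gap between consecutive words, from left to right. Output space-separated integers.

Answer: 2

Derivation:
Line 1: ['I', 'network'] (min_width=9, slack=2)
Line 2: ['code', 'plate'] (min_width=10, slack=1)
Line 3: ['bus', 'emerald'] (min_width=11, slack=0)
Line 4: ['in', 'cherry'] (min_width=9, slack=2)
Line 5: ['house', 'line'] (min_width=10, slack=1)
Line 6: ['golden'] (min_width=6, slack=5)
Line 7: ['festival'] (min_width=8, slack=3)
Line 8: ['umbrella'] (min_width=8, slack=3)
Line 9: ['picture'] (min_width=7, slack=4)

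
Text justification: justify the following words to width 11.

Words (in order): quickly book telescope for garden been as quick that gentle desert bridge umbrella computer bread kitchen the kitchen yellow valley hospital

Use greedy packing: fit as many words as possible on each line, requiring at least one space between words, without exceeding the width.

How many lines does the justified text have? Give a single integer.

Answer: 17

Derivation:
Line 1: ['quickly'] (min_width=7, slack=4)
Line 2: ['book'] (min_width=4, slack=7)
Line 3: ['telescope'] (min_width=9, slack=2)
Line 4: ['for', 'garden'] (min_width=10, slack=1)
Line 5: ['been', 'as'] (min_width=7, slack=4)
Line 6: ['quick', 'that'] (min_width=10, slack=1)
Line 7: ['gentle'] (min_width=6, slack=5)
Line 8: ['desert'] (min_width=6, slack=5)
Line 9: ['bridge'] (min_width=6, slack=5)
Line 10: ['umbrella'] (min_width=8, slack=3)
Line 11: ['computer'] (min_width=8, slack=3)
Line 12: ['bread'] (min_width=5, slack=6)
Line 13: ['kitchen', 'the'] (min_width=11, slack=0)
Line 14: ['kitchen'] (min_width=7, slack=4)
Line 15: ['yellow'] (min_width=6, slack=5)
Line 16: ['valley'] (min_width=6, slack=5)
Line 17: ['hospital'] (min_width=8, slack=3)
Total lines: 17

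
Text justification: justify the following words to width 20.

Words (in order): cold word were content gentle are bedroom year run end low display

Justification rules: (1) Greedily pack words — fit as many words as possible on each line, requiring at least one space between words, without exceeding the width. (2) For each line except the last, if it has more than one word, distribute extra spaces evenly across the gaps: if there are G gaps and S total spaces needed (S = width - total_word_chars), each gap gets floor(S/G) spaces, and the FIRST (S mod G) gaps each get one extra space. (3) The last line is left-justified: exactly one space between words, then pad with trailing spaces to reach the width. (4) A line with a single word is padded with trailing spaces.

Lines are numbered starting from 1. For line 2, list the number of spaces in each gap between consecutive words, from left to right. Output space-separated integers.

Line 1: ['cold', 'word', 'were'] (min_width=14, slack=6)
Line 2: ['content', 'gentle', 'are'] (min_width=18, slack=2)
Line 3: ['bedroom', 'year', 'run', 'end'] (min_width=20, slack=0)
Line 4: ['low', 'display'] (min_width=11, slack=9)

Answer: 2 2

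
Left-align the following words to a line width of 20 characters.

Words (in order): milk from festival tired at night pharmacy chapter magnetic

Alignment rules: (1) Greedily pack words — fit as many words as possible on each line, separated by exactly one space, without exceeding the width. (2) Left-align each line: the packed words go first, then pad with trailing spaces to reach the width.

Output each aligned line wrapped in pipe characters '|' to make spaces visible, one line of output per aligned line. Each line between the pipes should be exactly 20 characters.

Answer: |milk from festival  |
|tired at night      |
|pharmacy chapter    |
|magnetic            |

Derivation:
Line 1: ['milk', 'from', 'festival'] (min_width=18, slack=2)
Line 2: ['tired', 'at', 'night'] (min_width=14, slack=6)
Line 3: ['pharmacy', 'chapter'] (min_width=16, slack=4)
Line 4: ['magnetic'] (min_width=8, slack=12)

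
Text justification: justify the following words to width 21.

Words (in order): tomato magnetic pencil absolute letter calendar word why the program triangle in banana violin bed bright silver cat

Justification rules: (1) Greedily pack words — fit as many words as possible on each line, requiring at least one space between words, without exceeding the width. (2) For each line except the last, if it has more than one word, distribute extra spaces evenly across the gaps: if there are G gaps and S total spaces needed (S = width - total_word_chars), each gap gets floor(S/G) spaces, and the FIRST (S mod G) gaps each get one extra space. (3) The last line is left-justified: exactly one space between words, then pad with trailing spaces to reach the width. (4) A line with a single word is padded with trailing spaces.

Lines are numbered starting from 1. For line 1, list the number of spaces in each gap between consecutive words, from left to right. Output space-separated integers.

Answer: 7

Derivation:
Line 1: ['tomato', 'magnetic'] (min_width=15, slack=6)
Line 2: ['pencil', 'absolute'] (min_width=15, slack=6)
Line 3: ['letter', 'calendar', 'word'] (min_width=20, slack=1)
Line 4: ['why', 'the', 'program'] (min_width=15, slack=6)
Line 5: ['triangle', 'in', 'banana'] (min_width=18, slack=3)
Line 6: ['violin', 'bed', 'bright'] (min_width=17, slack=4)
Line 7: ['silver', 'cat'] (min_width=10, slack=11)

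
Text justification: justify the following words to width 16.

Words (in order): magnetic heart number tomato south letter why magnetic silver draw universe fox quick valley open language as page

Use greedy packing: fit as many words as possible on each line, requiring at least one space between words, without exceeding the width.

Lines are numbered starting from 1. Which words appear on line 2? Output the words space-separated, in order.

Line 1: ['magnetic', 'heart'] (min_width=14, slack=2)
Line 2: ['number', 'tomato'] (min_width=13, slack=3)
Line 3: ['south', 'letter', 'why'] (min_width=16, slack=0)
Line 4: ['magnetic', 'silver'] (min_width=15, slack=1)
Line 5: ['draw', 'universe'] (min_width=13, slack=3)
Line 6: ['fox', 'quick', 'valley'] (min_width=16, slack=0)
Line 7: ['open', 'language', 'as'] (min_width=16, slack=0)
Line 8: ['page'] (min_width=4, slack=12)

Answer: number tomato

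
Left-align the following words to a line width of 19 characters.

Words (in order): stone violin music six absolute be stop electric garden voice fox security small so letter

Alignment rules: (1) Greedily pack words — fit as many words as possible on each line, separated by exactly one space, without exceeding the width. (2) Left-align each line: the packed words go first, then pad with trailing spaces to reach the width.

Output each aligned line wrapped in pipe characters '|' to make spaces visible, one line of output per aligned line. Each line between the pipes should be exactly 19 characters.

Answer: |stone violin music |
|six absolute be    |
|stop electric      |
|garden voice fox   |
|security small so  |
|letter             |

Derivation:
Line 1: ['stone', 'violin', 'music'] (min_width=18, slack=1)
Line 2: ['six', 'absolute', 'be'] (min_width=15, slack=4)
Line 3: ['stop', 'electric'] (min_width=13, slack=6)
Line 4: ['garden', 'voice', 'fox'] (min_width=16, slack=3)
Line 5: ['security', 'small', 'so'] (min_width=17, slack=2)
Line 6: ['letter'] (min_width=6, slack=13)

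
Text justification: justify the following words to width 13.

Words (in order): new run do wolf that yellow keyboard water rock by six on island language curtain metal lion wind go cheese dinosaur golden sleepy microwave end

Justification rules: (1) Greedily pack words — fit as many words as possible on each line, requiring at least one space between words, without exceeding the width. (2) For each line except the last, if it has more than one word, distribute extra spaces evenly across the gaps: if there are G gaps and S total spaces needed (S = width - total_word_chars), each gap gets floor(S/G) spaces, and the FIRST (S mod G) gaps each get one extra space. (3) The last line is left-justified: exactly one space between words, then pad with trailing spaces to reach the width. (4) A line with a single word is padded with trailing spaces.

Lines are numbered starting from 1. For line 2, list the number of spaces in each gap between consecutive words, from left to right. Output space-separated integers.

Line 1: ['new', 'run', 'do'] (min_width=10, slack=3)
Line 2: ['wolf', 'that'] (min_width=9, slack=4)
Line 3: ['yellow'] (min_width=6, slack=7)
Line 4: ['keyboard'] (min_width=8, slack=5)
Line 5: ['water', 'rock', 'by'] (min_width=13, slack=0)
Line 6: ['six', 'on', 'island'] (min_width=13, slack=0)
Line 7: ['language'] (min_width=8, slack=5)
Line 8: ['curtain', 'metal'] (min_width=13, slack=0)
Line 9: ['lion', 'wind', 'go'] (min_width=12, slack=1)
Line 10: ['cheese'] (min_width=6, slack=7)
Line 11: ['dinosaur'] (min_width=8, slack=5)
Line 12: ['golden', 'sleepy'] (min_width=13, slack=0)
Line 13: ['microwave', 'end'] (min_width=13, slack=0)

Answer: 5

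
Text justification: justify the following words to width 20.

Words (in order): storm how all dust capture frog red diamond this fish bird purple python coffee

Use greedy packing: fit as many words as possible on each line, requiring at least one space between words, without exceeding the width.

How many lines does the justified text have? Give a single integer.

Answer: 5

Derivation:
Line 1: ['storm', 'how', 'all', 'dust'] (min_width=18, slack=2)
Line 2: ['capture', 'frog', 'red'] (min_width=16, slack=4)
Line 3: ['diamond', 'this', 'fish'] (min_width=17, slack=3)
Line 4: ['bird', 'purple', 'python'] (min_width=18, slack=2)
Line 5: ['coffee'] (min_width=6, slack=14)
Total lines: 5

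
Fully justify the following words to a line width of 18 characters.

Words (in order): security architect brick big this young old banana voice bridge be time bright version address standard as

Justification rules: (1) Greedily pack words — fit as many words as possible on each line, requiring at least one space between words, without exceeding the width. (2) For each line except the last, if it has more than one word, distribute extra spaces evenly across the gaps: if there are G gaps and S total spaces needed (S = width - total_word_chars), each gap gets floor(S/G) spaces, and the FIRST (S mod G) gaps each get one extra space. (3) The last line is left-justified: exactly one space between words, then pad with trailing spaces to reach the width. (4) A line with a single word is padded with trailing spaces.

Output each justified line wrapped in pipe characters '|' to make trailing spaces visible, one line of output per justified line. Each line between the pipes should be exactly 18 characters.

Line 1: ['security', 'architect'] (min_width=18, slack=0)
Line 2: ['brick', 'big', 'this'] (min_width=14, slack=4)
Line 3: ['young', 'old', 'banana'] (min_width=16, slack=2)
Line 4: ['voice', 'bridge', 'be'] (min_width=15, slack=3)
Line 5: ['time', 'bright'] (min_width=11, slack=7)
Line 6: ['version', 'address'] (min_width=15, slack=3)
Line 7: ['standard', 'as'] (min_width=11, slack=7)

Answer: |security architect|
|brick   big   this|
|young  old  banana|
|voice   bridge  be|
|time        bright|
|version    address|
|standard as       |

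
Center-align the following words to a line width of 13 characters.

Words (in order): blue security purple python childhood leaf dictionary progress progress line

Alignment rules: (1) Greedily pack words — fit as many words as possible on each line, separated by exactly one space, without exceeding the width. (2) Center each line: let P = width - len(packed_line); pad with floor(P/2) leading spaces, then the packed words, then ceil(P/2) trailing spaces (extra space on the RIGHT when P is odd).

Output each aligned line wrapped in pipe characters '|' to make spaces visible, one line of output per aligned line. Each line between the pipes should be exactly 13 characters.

Answer: |blue security|
|purple python|
|  childhood  |
|    leaf     |
| dictionary  |
|  progress   |
|progress line|

Derivation:
Line 1: ['blue', 'security'] (min_width=13, slack=0)
Line 2: ['purple', 'python'] (min_width=13, slack=0)
Line 3: ['childhood'] (min_width=9, slack=4)
Line 4: ['leaf'] (min_width=4, slack=9)
Line 5: ['dictionary'] (min_width=10, slack=3)
Line 6: ['progress'] (min_width=8, slack=5)
Line 7: ['progress', 'line'] (min_width=13, slack=0)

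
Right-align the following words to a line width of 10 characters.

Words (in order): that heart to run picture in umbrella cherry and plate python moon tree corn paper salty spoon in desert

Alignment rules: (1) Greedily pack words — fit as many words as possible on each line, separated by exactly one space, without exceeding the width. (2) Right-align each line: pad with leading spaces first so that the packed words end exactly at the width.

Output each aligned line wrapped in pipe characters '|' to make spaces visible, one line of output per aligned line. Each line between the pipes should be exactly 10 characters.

Line 1: ['that', 'heart'] (min_width=10, slack=0)
Line 2: ['to', 'run'] (min_width=6, slack=4)
Line 3: ['picture', 'in'] (min_width=10, slack=0)
Line 4: ['umbrella'] (min_width=8, slack=2)
Line 5: ['cherry', 'and'] (min_width=10, slack=0)
Line 6: ['plate'] (min_width=5, slack=5)
Line 7: ['python'] (min_width=6, slack=4)
Line 8: ['moon', 'tree'] (min_width=9, slack=1)
Line 9: ['corn', 'paper'] (min_width=10, slack=0)
Line 10: ['salty'] (min_width=5, slack=5)
Line 11: ['spoon', 'in'] (min_width=8, slack=2)
Line 12: ['desert'] (min_width=6, slack=4)

Answer: |that heart|
|    to run|
|picture in|
|  umbrella|
|cherry and|
|     plate|
|    python|
| moon tree|
|corn paper|
|     salty|
|  spoon in|
|    desert|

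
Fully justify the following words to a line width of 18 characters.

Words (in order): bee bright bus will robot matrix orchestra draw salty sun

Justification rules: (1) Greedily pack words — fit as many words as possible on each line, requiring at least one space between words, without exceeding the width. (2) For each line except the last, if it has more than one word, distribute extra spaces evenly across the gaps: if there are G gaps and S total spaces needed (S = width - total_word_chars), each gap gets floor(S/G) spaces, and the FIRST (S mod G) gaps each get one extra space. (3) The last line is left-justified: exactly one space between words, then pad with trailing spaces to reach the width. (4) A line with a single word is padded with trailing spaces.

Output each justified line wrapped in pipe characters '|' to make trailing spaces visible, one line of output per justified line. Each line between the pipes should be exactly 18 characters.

Answer: |bee   bright   bus|
|will  robot matrix|
|orchestra     draw|
|salty sun         |

Derivation:
Line 1: ['bee', 'bright', 'bus'] (min_width=14, slack=4)
Line 2: ['will', 'robot', 'matrix'] (min_width=17, slack=1)
Line 3: ['orchestra', 'draw'] (min_width=14, slack=4)
Line 4: ['salty', 'sun'] (min_width=9, slack=9)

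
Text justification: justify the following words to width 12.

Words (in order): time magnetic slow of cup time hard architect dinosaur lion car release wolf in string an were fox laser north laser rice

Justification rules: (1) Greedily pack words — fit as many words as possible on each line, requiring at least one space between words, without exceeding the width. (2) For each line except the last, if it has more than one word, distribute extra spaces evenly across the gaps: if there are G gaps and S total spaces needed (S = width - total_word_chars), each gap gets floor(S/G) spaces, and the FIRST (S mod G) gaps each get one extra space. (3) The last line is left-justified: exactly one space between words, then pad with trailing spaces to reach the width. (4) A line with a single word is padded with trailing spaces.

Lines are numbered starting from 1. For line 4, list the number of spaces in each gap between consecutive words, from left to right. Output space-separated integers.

Answer: 4

Derivation:
Line 1: ['time'] (min_width=4, slack=8)
Line 2: ['magnetic'] (min_width=8, slack=4)
Line 3: ['slow', 'of', 'cup'] (min_width=11, slack=1)
Line 4: ['time', 'hard'] (min_width=9, slack=3)
Line 5: ['architect'] (min_width=9, slack=3)
Line 6: ['dinosaur'] (min_width=8, slack=4)
Line 7: ['lion', 'car'] (min_width=8, slack=4)
Line 8: ['release', 'wolf'] (min_width=12, slack=0)
Line 9: ['in', 'string', 'an'] (min_width=12, slack=0)
Line 10: ['were', 'fox'] (min_width=8, slack=4)
Line 11: ['laser', 'north'] (min_width=11, slack=1)
Line 12: ['laser', 'rice'] (min_width=10, slack=2)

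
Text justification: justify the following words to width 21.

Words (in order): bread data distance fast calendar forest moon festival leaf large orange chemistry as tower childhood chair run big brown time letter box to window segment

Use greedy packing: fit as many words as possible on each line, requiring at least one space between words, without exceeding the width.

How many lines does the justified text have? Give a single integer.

Line 1: ['bread', 'data', 'distance'] (min_width=19, slack=2)
Line 2: ['fast', 'calendar', 'forest'] (min_width=20, slack=1)
Line 3: ['moon', 'festival', 'leaf'] (min_width=18, slack=3)
Line 4: ['large', 'orange'] (min_width=12, slack=9)
Line 5: ['chemistry', 'as', 'tower'] (min_width=18, slack=3)
Line 6: ['childhood', 'chair', 'run'] (min_width=19, slack=2)
Line 7: ['big', 'brown', 'time', 'letter'] (min_width=21, slack=0)
Line 8: ['box', 'to', 'window', 'segment'] (min_width=21, slack=0)
Total lines: 8

Answer: 8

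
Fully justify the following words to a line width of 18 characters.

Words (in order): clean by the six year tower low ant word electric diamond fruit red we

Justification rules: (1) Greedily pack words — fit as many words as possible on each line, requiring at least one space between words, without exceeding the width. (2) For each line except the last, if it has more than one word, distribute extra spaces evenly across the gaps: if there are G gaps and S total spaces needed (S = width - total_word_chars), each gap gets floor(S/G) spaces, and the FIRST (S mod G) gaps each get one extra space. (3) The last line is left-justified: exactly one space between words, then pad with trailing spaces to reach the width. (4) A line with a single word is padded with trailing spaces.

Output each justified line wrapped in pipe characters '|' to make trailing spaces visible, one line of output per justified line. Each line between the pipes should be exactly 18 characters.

Answer: |clean  by  the six|
|year tower low ant|
|word      electric|
|diamond  fruit red|
|we                |

Derivation:
Line 1: ['clean', 'by', 'the', 'six'] (min_width=16, slack=2)
Line 2: ['year', 'tower', 'low', 'ant'] (min_width=18, slack=0)
Line 3: ['word', 'electric'] (min_width=13, slack=5)
Line 4: ['diamond', 'fruit', 'red'] (min_width=17, slack=1)
Line 5: ['we'] (min_width=2, slack=16)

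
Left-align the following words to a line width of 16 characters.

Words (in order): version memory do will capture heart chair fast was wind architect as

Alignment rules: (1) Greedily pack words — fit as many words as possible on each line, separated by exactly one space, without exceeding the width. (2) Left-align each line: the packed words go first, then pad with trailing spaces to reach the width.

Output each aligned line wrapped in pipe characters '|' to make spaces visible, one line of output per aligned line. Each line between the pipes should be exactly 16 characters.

Answer: |version memory  |
|do will capture |
|heart chair fast|
|was wind        |
|architect as    |

Derivation:
Line 1: ['version', 'memory'] (min_width=14, slack=2)
Line 2: ['do', 'will', 'capture'] (min_width=15, slack=1)
Line 3: ['heart', 'chair', 'fast'] (min_width=16, slack=0)
Line 4: ['was', 'wind'] (min_width=8, slack=8)
Line 5: ['architect', 'as'] (min_width=12, slack=4)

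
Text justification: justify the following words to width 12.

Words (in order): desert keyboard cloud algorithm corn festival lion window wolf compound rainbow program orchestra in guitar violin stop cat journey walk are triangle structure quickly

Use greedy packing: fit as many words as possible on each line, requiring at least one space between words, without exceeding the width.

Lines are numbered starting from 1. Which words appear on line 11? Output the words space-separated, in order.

Answer: program

Derivation:
Line 1: ['desert'] (min_width=6, slack=6)
Line 2: ['keyboard'] (min_width=8, slack=4)
Line 3: ['cloud'] (min_width=5, slack=7)
Line 4: ['algorithm'] (min_width=9, slack=3)
Line 5: ['corn'] (min_width=4, slack=8)
Line 6: ['festival'] (min_width=8, slack=4)
Line 7: ['lion', 'window'] (min_width=11, slack=1)
Line 8: ['wolf'] (min_width=4, slack=8)
Line 9: ['compound'] (min_width=8, slack=4)
Line 10: ['rainbow'] (min_width=7, slack=5)
Line 11: ['program'] (min_width=7, slack=5)
Line 12: ['orchestra', 'in'] (min_width=12, slack=0)
Line 13: ['guitar'] (min_width=6, slack=6)
Line 14: ['violin', 'stop'] (min_width=11, slack=1)
Line 15: ['cat', 'journey'] (min_width=11, slack=1)
Line 16: ['walk', 'are'] (min_width=8, slack=4)
Line 17: ['triangle'] (min_width=8, slack=4)
Line 18: ['structure'] (min_width=9, slack=3)
Line 19: ['quickly'] (min_width=7, slack=5)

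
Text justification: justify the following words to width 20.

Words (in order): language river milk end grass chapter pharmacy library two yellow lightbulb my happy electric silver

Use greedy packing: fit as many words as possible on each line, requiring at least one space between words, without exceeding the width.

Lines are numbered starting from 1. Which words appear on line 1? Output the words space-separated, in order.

Line 1: ['language', 'river', 'milk'] (min_width=19, slack=1)
Line 2: ['end', 'grass', 'chapter'] (min_width=17, slack=3)
Line 3: ['pharmacy', 'library', 'two'] (min_width=20, slack=0)
Line 4: ['yellow', 'lightbulb', 'my'] (min_width=19, slack=1)
Line 5: ['happy', 'electric'] (min_width=14, slack=6)
Line 6: ['silver'] (min_width=6, slack=14)

Answer: language river milk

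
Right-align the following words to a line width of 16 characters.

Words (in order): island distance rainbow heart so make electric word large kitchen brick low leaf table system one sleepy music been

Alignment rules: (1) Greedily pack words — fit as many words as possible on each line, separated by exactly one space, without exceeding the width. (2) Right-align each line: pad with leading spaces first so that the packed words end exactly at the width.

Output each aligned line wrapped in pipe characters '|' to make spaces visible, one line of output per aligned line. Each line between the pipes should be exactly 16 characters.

Answer: | island distance|
|rainbow heart so|
|   make electric|
|      word large|
|   kitchen brick|
|  low leaf table|
|      system one|
|    sleepy music|
|            been|

Derivation:
Line 1: ['island', 'distance'] (min_width=15, slack=1)
Line 2: ['rainbow', 'heart', 'so'] (min_width=16, slack=0)
Line 3: ['make', 'electric'] (min_width=13, slack=3)
Line 4: ['word', 'large'] (min_width=10, slack=6)
Line 5: ['kitchen', 'brick'] (min_width=13, slack=3)
Line 6: ['low', 'leaf', 'table'] (min_width=14, slack=2)
Line 7: ['system', 'one'] (min_width=10, slack=6)
Line 8: ['sleepy', 'music'] (min_width=12, slack=4)
Line 9: ['been'] (min_width=4, slack=12)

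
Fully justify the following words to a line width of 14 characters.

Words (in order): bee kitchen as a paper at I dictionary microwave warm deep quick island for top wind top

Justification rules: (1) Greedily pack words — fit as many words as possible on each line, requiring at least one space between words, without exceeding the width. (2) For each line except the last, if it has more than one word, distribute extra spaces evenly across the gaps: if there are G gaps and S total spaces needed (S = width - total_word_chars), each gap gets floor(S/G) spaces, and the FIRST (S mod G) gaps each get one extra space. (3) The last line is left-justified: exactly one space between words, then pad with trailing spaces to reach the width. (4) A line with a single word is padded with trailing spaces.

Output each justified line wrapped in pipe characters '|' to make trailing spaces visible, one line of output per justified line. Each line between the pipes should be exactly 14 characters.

Line 1: ['bee', 'kitchen', 'as'] (min_width=14, slack=0)
Line 2: ['a', 'paper', 'at', 'I'] (min_width=12, slack=2)
Line 3: ['dictionary'] (min_width=10, slack=4)
Line 4: ['microwave', 'warm'] (min_width=14, slack=0)
Line 5: ['deep', 'quick'] (min_width=10, slack=4)
Line 6: ['island', 'for', 'top'] (min_width=14, slack=0)
Line 7: ['wind', 'top'] (min_width=8, slack=6)

Answer: |bee kitchen as|
|a  paper  at I|
|dictionary    |
|microwave warm|
|deep     quick|
|island for top|
|wind top      |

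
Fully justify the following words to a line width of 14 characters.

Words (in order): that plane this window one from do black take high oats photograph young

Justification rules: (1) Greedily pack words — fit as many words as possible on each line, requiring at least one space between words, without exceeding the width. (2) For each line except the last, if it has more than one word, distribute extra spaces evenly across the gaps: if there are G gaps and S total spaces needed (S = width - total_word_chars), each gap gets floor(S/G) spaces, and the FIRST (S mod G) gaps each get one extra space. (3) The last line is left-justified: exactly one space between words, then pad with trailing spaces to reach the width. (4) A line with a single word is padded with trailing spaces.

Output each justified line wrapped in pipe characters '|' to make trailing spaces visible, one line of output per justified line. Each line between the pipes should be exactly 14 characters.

Answer: |that     plane|
|this    window|
|one   from  do|
|black     take|
|high      oats|
|photograph    |
|young         |

Derivation:
Line 1: ['that', 'plane'] (min_width=10, slack=4)
Line 2: ['this', 'window'] (min_width=11, slack=3)
Line 3: ['one', 'from', 'do'] (min_width=11, slack=3)
Line 4: ['black', 'take'] (min_width=10, slack=4)
Line 5: ['high', 'oats'] (min_width=9, slack=5)
Line 6: ['photograph'] (min_width=10, slack=4)
Line 7: ['young'] (min_width=5, slack=9)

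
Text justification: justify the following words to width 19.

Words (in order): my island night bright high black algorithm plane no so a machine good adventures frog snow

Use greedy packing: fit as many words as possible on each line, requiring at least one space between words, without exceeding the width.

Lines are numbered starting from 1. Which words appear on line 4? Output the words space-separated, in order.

Answer: so a machine good

Derivation:
Line 1: ['my', 'island', 'night'] (min_width=15, slack=4)
Line 2: ['bright', 'high', 'black'] (min_width=17, slack=2)
Line 3: ['algorithm', 'plane', 'no'] (min_width=18, slack=1)
Line 4: ['so', 'a', 'machine', 'good'] (min_width=17, slack=2)
Line 5: ['adventures', 'frog'] (min_width=15, slack=4)
Line 6: ['snow'] (min_width=4, slack=15)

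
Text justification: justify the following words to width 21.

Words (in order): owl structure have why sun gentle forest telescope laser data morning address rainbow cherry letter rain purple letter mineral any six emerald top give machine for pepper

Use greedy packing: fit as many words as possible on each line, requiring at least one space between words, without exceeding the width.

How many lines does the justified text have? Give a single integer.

Line 1: ['owl', 'structure', 'have'] (min_width=18, slack=3)
Line 2: ['why', 'sun', 'gentle', 'forest'] (min_width=21, slack=0)
Line 3: ['telescope', 'laser', 'data'] (min_width=20, slack=1)
Line 4: ['morning', 'address'] (min_width=15, slack=6)
Line 5: ['rainbow', 'cherry', 'letter'] (min_width=21, slack=0)
Line 6: ['rain', 'purple', 'letter'] (min_width=18, slack=3)
Line 7: ['mineral', 'any', 'six'] (min_width=15, slack=6)
Line 8: ['emerald', 'top', 'give'] (min_width=16, slack=5)
Line 9: ['machine', 'for', 'pepper'] (min_width=18, slack=3)
Total lines: 9

Answer: 9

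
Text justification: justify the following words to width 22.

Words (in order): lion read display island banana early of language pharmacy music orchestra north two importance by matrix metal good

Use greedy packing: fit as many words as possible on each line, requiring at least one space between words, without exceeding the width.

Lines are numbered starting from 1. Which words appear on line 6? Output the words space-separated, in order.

Line 1: ['lion', 'read', 'display'] (min_width=17, slack=5)
Line 2: ['island', 'banana', 'early', 'of'] (min_width=22, slack=0)
Line 3: ['language', 'pharmacy'] (min_width=17, slack=5)
Line 4: ['music', 'orchestra', 'north'] (min_width=21, slack=1)
Line 5: ['two', 'importance', 'by'] (min_width=17, slack=5)
Line 6: ['matrix', 'metal', 'good'] (min_width=17, slack=5)

Answer: matrix metal good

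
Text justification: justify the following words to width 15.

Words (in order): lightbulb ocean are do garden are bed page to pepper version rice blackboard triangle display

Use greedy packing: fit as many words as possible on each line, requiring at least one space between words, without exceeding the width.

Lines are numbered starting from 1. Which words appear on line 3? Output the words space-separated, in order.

Answer: are bed page to

Derivation:
Line 1: ['lightbulb', 'ocean'] (min_width=15, slack=0)
Line 2: ['are', 'do', 'garden'] (min_width=13, slack=2)
Line 3: ['are', 'bed', 'page', 'to'] (min_width=15, slack=0)
Line 4: ['pepper', 'version'] (min_width=14, slack=1)
Line 5: ['rice', 'blackboard'] (min_width=15, slack=0)
Line 6: ['triangle'] (min_width=8, slack=7)
Line 7: ['display'] (min_width=7, slack=8)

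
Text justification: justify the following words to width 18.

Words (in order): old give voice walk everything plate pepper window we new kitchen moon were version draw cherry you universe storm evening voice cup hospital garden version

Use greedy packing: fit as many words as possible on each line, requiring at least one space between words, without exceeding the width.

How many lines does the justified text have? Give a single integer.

Answer: 11

Derivation:
Line 1: ['old', 'give', 'voice'] (min_width=14, slack=4)
Line 2: ['walk', 'everything'] (min_width=15, slack=3)
Line 3: ['plate', 'pepper'] (min_width=12, slack=6)
Line 4: ['window', 'we', 'new'] (min_width=13, slack=5)
Line 5: ['kitchen', 'moon', 'were'] (min_width=17, slack=1)
Line 6: ['version', 'draw'] (min_width=12, slack=6)
Line 7: ['cherry', 'you'] (min_width=10, slack=8)
Line 8: ['universe', 'storm'] (min_width=14, slack=4)
Line 9: ['evening', 'voice', 'cup'] (min_width=17, slack=1)
Line 10: ['hospital', 'garden'] (min_width=15, slack=3)
Line 11: ['version'] (min_width=7, slack=11)
Total lines: 11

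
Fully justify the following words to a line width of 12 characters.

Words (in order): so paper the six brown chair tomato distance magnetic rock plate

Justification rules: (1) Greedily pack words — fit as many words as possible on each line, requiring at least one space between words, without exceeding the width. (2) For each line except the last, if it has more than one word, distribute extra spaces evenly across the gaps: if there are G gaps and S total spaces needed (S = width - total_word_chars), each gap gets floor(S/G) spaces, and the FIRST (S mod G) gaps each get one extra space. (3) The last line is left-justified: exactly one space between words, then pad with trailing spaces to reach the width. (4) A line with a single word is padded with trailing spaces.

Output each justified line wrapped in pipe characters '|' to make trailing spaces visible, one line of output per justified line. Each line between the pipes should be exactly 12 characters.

Line 1: ['so', 'paper', 'the'] (min_width=12, slack=0)
Line 2: ['six', 'brown'] (min_width=9, slack=3)
Line 3: ['chair', 'tomato'] (min_width=12, slack=0)
Line 4: ['distance'] (min_width=8, slack=4)
Line 5: ['magnetic'] (min_width=8, slack=4)
Line 6: ['rock', 'plate'] (min_width=10, slack=2)

Answer: |so paper the|
|six    brown|
|chair tomato|
|distance    |
|magnetic    |
|rock plate  |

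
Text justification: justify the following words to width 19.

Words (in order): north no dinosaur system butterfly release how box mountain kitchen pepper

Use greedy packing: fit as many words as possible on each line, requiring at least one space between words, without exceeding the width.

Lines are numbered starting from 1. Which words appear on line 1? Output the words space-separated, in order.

Line 1: ['north', 'no', 'dinosaur'] (min_width=17, slack=2)
Line 2: ['system', 'butterfly'] (min_width=16, slack=3)
Line 3: ['release', 'how', 'box'] (min_width=15, slack=4)
Line 4: ['mountain', 'kitchen'] (min_width=16, slack=3)
Line 5: ['pepper'] (min_width=6, slack=13)

Answer: north no dinosaur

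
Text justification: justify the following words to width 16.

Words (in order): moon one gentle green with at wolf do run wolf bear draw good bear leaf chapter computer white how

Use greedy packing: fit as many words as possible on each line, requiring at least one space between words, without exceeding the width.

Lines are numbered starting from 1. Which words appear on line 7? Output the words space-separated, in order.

Line 1: ['moon', 'one', 'gentle'] (min_width=15, slack=1)
Line 2: ['green', 'with', 'at'] (min_width=13, slack=3)
Line 3: ['wolf', 'do', 'run', 'wolf'] (min_width=16, slack=0)
Line 4: ['bear', 'draw', 'good'] (min_width=14, slack=2)
Line 5: ['bear', 'leaf'] (min_width=9, slack=7)
Line 6: ['chapter', 'computer'] (min_width=16, slack=0)
Line 7: ['white', 'how'] (min_width=9, slack=7)

Answer: white how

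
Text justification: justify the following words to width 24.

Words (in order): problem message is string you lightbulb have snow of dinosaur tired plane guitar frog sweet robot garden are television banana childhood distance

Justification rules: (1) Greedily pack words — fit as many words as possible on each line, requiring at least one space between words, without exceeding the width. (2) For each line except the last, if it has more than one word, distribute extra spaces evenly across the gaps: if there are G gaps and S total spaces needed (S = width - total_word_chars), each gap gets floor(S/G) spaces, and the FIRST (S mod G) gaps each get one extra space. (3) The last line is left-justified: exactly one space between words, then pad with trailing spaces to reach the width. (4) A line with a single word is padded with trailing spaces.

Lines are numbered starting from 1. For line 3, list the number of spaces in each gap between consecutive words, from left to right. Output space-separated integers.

Answer: 2 2 2

Derivation:
Line 1: ['problem', 'message', 'is'] (min_width=18, slack=6)
Line 2: ['string', 'you', 'lightbulb'] (min_width=20, slack=4)
Line 3: ['have', 'snow', 'of', 'dinosaur'] (min_width=21, slack=3)
Line 4: ['tired', 'plane', 'guitar', 'frog'] (min_width=23, slack=1)
Line 5: ['sweet', 'robot', 'garden', 'are'] (min_width=22, slack=2)
Line 6: ['television', 'banana'] (min_width=17, slack=7)
Line 7: ['childhood', 'distance'] (min_width=18, slack=6)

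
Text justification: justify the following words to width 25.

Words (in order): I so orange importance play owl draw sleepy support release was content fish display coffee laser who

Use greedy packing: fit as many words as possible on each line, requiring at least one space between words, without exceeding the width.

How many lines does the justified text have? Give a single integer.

Answer: 5

Derivation:
Line 1: ['I', 'so', 'orange', 'importance'] (min_width=22, slack=3)
Line 2: ['play', 'owl', 'draw', 'sleepy'] (min_width=20, slack=5)
Line 3: ['support', 'release', 'was'] (min_width=19, slack=6)
Line 4: ['content', 'fish', 'display'] (min_width=20, slack=5)
Line 5: ['coffee', 'laser', 'who'] (min_width=16, slack=9)
Total lines: 5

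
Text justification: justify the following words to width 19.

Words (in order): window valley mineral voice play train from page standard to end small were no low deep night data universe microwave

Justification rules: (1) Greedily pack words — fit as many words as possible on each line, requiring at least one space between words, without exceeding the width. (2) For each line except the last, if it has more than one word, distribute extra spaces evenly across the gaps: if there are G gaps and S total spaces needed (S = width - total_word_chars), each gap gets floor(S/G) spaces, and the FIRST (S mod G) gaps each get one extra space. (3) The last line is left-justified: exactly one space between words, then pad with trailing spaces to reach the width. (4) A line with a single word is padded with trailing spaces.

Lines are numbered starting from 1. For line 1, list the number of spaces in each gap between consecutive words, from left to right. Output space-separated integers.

Line 1: ['window', 'valley'] (min_width=13, slack=6)
Line 2: ['mineral', 'voice', 'play'] (min_width=18, slack=1)
Line 3: ['train', 'from', 'page'] (min_width=15, slack=4)
Line 4: ['standard', 'to', 'end'] (min_width=15, slack=4)
Line 5: ['small', 'were', 'no', 'low'] (min_width=17, slack=2)
Line 6: ['deep', 'night', 'data'] (min_width=15, slack=4)
Line 7: ['universe', 'microwave'] (min_width=18, slack=1)

Answer: 7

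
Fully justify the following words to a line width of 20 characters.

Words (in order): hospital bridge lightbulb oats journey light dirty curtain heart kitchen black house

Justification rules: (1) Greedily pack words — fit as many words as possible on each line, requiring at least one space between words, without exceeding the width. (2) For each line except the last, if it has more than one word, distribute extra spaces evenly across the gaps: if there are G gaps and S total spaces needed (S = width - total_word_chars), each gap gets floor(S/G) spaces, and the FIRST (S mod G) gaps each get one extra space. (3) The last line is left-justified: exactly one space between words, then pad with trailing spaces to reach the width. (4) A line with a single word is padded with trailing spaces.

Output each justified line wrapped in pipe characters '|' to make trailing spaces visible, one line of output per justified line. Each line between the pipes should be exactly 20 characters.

Line 1: ['hospital', 'bridge'] (min_width=15, slack=5)
Line 2: ['lightbulb', 'oats'] (min_width=14, slack=6)
Line 3: ['journey', 'light', 'dirty'] (min_width=19, slack=1)
Line 4: ['curtain', 'heart'] (min_width=13, slack=7)
Line 5: ['kitchen', 'black', 'house'] (min_width=19, slack=1)

Answer: |hospital      bridge|
|lightbulb       oats|
|journey  light dirty|
|curtain        heart|
|kitchen black house |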